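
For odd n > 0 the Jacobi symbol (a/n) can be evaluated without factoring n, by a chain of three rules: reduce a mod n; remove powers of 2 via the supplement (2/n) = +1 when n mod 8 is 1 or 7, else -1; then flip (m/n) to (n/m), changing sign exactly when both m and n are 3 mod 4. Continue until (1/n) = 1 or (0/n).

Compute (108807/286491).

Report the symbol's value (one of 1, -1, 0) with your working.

0

reciprocity: (108807/286491) = -1·(286491/108807) since 108807 mod 4 = 3, 286491 mod 4 = 3; sign now -1
(286491/108807) = (68877/108807)   [reduce mod 108807]
reciprocity: (68877/108807) = +1·(108807/68877) since 68877 mod 4 = 1, 108807 mod 4 = 3; sign now -1
(108807/68877) = (39930/68877)   [reduce mod 68877]
39930 = 2^1·19965; (2/68877) = -1 since 68877 mod 8 = 5, so (39930/68877) = (-1)^1·(19965/68877); sign now +1
reciprocity: (19965/68877) = +1·(68877/19965) since 19965 mod 4 = 1, 68877 mod 4 = 1; sign now +1
(68877/19965) = (8982/19965)   [reduce mod 19965]
8982 = 2^1·4491; (2/19965) = -1 since 19965 mod 8 = 5, so (8982/19965) = (-1)^1·(4491/19965); sign now -1
reciprocity: (4491/19965) = +1·(19965/4491) since 4491 mod 4 = 3, 19965 mod 4 = 1; sign now -1
(19965/4491) = (2001/4491)   [reduce mod 4491]
reciprocity: (2001/4491) = +1·(4491/2001) since 2001 mod 4 = 1, 4491 mod 4 = 3; sign now -1
(4491/2001) = (489/2001)   [reduce mod 2001]
reciprocity: (489/2001) = +1·(2001/489) since 489 mod 4 = 1, 2001 mod 4 = 1; sign now -1
(2001/489) = (45/489)   [reduce mod 489]
reciprocity: (45/489) = +1·(489/45) since 45 mod 4 = 1, 489 mod 4 = 1; sign now -1
(489/45) = (39/45)   [reduce mod 45]
reciprocity: (39/45) = +1·(45/39) since 39 mod 4 = 3, 45 mod 4 = 1; sign now -1
(45/39) = (6/39)   [reduce mod 39]
6 = 2^1·3; (2/39) = +1 since 39 mod 8 = 7, so (6/39) = (+1)^1·(3/39); sign now -1
reciprocity: (3/39) = -1·(39/3) since 3 mod 4 = 3, 39 mod 4 = 3; sign now +1
(39/3) = (0/3)   [reduce mod 3]
(0/3) = 0   [gcd(a, n) > 1]; final value = 0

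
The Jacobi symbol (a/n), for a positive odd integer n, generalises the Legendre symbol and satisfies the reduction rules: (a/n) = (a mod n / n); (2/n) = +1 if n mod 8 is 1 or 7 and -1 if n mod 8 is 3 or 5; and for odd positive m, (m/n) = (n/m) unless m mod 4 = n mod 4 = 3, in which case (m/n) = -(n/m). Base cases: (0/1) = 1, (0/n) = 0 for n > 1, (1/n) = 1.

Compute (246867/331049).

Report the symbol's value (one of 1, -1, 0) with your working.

reciprocity: (246867/331049) = +1·(331049/246867) since 246867 mod 4 = 3, 331049 mod 4 = 1; sign now +1
(331049/246867) = (84182/246867)   [reduce mod 246867]
84182 = 2^1·42091; (2/246867) = -1 since 246867 mod 8 = 3, so (84182/246867) = (-1)^1·(42091/246867); sign now -1
reciprocity: (42091/246867) = -1·(246867/42091) since 42091 mod 4 = 3, 246867 mod 4 = 3; sign now +1
(246867/42091) = (36412/42091)   [reduce mod 42091]
36412 = 2^2·9103; (2/42091) = -1 since 42091 mod 8 = 3, so (36412/42091) = (-1)^2·(9103/42091); sign now +1
reciprocity: (9103/42091) = -1·(42091/9103) since 9103 mod 4 = 3, 42091 mod 4 = 3; sign now -1
(42091/9103) = (5679/9103)   [reduce mod 9103]
reciprocity: (5679/9103) = -1·(9103/5679) since 5679 mod 4 = 3, 9103 mod 4 = 3; sign now +1
(9103/5679) = (3424/5679)   [reduce mod 5679]
3424 = 2^5·107; (2/5679) = +1 since 5679 mod 8 = 7, so (3424/5679) = (+1)^5·(107/5679); sign now +1
reciprocity: (107/5679) = -1·(5679/107) since 107 mod 4 = 3, 5679 mod 4 = 3; sign now -1
(5679/107) = (8/107)   [reduce mod 107]
8 = 2^3·1; (2/107) = -1 since 107 mod 8 = 3, so (8/107) = (-1)^3·(1/107); sign now +1
(1/107) = 1; final value = sign = +1

1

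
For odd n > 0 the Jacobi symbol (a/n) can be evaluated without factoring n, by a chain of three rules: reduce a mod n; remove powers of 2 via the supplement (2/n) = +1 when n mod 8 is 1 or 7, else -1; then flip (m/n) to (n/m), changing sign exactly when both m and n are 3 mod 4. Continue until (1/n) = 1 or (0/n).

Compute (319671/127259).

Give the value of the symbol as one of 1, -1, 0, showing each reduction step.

(319671/127259): 319671 mod 127259 = 65153, so (319671/127259) = (65153/127259)
flip (65153/127259) -> (127259/65153): both odd, 65153 mod 4 = 1, 127259 mod 4 = 3, so the flip contributes +1; sign now +1
(127259/65153): 127259 mod 65153 = 62106, so (127259/65153) = (62106/65153)
factor out 2^1: 62106 = 2^1·31053; with 65153 mod 8 = 1, (2/65153) = +1; sign now +1; continue with (31053/65153)
flip (31053/65153) -> (65153/31053): both odd, 31053 mod 4 = 1, 65153 mod 4 = 1, so the flip contributes +1; sign now +1
(65153/31053): 65153 mod 31053 = 3047, so (65153/31053) = (3047/31053)
flip (3047/31053) -> (31053/3047): both odd, 3047 mod 4 = 3, 31053 mod 4 = 1, so the flip contributes +1; sign now +1
(31053/3047): 31053 mod 3047 = 583, so (31053/3047) = (583/3047)
flip (583/3047) -> (3047/583): both odd, 583 mod 4 = 3, 3047 mod 4 = 3, so the flip contributes -1; sign now -1
(3047/583): 3047 mod 583 = 132, so (3047/583) = (132/583)
factor out 2^2: 132 = 2^2·33; with 583 mod 8 = 7, (2/583) = +1; sign now -1; continue with (33/583)
flip (33/583) -> (583/33): both odd, 33 mod 4 = 1, 583 mod 4 = 3, so the flip contributes +1; sign now -1
(583/33): 583 mod 33 = 22, so (583/33) = (22/33)
factor out 2^1: 22 = 2^1·11; with 33 mod 8 = 1, (2/33) = +1; sign now -1; continue with (11/33)
flip (11/33) -> (33/11): both odd, 11 mod 4 = 3, 33 mod 4 = 1, so the flip contributes +1; sign now -1
(33/11): 33 mod 11 = 0, so (33/11) = (0/11)
reached (0/11); gcd(a, n) > 1, so (0/11) = 0 and the symbol is 0

0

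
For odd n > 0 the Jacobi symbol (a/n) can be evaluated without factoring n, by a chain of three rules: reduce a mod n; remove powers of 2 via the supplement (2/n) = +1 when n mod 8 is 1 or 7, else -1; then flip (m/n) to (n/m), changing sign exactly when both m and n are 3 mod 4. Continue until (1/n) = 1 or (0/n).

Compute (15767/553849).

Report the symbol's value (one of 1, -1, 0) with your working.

reciprocity: (15767/553849) = +1·(553849/15767) since 15767 mod 4 = 3, 553849 mod 4 = 1; sign now +1
(553849/15767) = (2004/15767)   [reduce mod 15767]
2004 = 2^2·501; (2/15767) = +1 since 15767 mod 8 = 7, so (2004/15767) = (+1)^2·(501/15767); sign now +1
reciprocity: (501/15767) = +1·(15767/501) since 501 mod 4 = 1, 15767 mod 4 = 3; sign now +1
(15767/501) = (236/501)   [reduce mod 501]
236 = 2^2·59; (2/501) = -1 since 501 mod 8 = 5, so (236/501) = (-1)^2·(59/501); sign now +1
reciprocity: (59/501) = +1·(501/59) since 59 mod 4 = 3, 501 mod 4 = 1; sign now +1
(501/59) = (29/59)   [reduce mod 59]
reciprocity: (29/59) = +1·(59/29) since 29 mod 4 = 1, 59 mod 4 = 3; sign now +1
(59/29) = (1/29)   [reduce mod 29]
(1/29) = 1; final value = sign = +1

1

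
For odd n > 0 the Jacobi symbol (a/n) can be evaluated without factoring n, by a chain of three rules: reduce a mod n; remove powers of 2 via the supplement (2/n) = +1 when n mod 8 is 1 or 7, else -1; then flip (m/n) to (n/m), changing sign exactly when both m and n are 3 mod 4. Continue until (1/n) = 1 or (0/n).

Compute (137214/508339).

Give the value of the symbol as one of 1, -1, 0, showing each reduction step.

137214 = 2^1·68607; (2/508339) = -1 since 508339 mod 8 = 3, so (137214/508339) = (-1)^1·(68607/508339); sign now -1
reciprocity: (68607/508339) = -1·(508339/68607) since 68607 mod 4 = 3, 508339 mod 4 = 3; sign now +1
(508339/68607) = (28090/68607)   [reduce mod 68607]
28090 = 2^1·14045; (2/68607) = +1 since 68607 mod 8 = 7, so (28090/68607) = (+1)^1·(14045/68607); sign now +1
reciprocity: (14045/68607) = +1·(68607/14045) since 14045 mod 4 = 1, 68607 mod 4 = 3; sign now +1
(68607/14045) = (12427/14045)   [reduce mod 14045]
reciprocity: (12427/14045) = +1·(14045/12427) since 12427 mod 4 = 3, 14045 mod 4 = 1; sign now +1
(14045/12427) = (1618/12427)   [reduce mod 12427]
1618 = 2^1·809; (2/12427) = -1 since 12427 mod 8 = 3, so (1618/12427) = (-1)^1·(809/12427); sign now -1
reciprocity: (809/12427) = +1·(12427/809) since 809 mod 4 = 1, 12427 mod 4 = 3; sign now -1
(12427/809) = (292/809)   [reduce mod 809]
292 = 2^2·73; (2/809) = +1 since 809 mod 8 = 1, so (292/809) = (+1)^2·(73/809); sign now -1
reciprocity: (73/809) = +1·(809/73) since 73 mod 4 = 1, 809 mod 4 = 1; sign now -1
(809/73) = (6/73)   [reduce mod 73]
6 = 2^1·3; (2/73) = +1 since 73 mod 8 = 1, so (6/73) = (+1)^1·(3/73); sign now -1
reciprocity: (3/73) = +1·(73/3) since 3 mod 4 = 3, 73 mod 4 = 1; sign now -1
(73/3) = (1/3)   [reduce mod 3]
(1/3) = 1; final value = sign = -1

-1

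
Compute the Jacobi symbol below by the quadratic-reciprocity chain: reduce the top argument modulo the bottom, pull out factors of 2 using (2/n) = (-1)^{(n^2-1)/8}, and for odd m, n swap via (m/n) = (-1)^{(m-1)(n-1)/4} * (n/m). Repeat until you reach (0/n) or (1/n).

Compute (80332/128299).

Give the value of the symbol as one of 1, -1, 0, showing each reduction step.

80332 = 2^2·20083; (2/128299) = -1 since 128299 mod 8 = 3, so (80332/128299) = (-1)^2·(20083/128299); sign now +1
reciprocity: (20083/128299) = -1·(128299/20083) since 20083 mod 4 = 3, 128299 mod 4 = 3; sign now -1
(128299/20083) = (7801/20083)   [reduce mod 20083]
reciprocity: (7801/20083) = +1·(20083/7801) since 7801 mod 4 = 1, 20083 mod 4 = 3; sign now -1
(20083/7801) = (4481/7801)   [reduce mod 7801]
reciprocity: (4481/7801) = +1·(7801/4481) since 4481 mod 4 = 1, 7801 mod 4 = 1; sign now -1
(7801/4481) = (3320/4481)   [reduce mod 4481]
3320 = 2^3·415; (2/4481) = +1 since 4481 mod 8 = 1, so (3320/4481) = (+1)^3·(415/4481); sign now -1
reciprocity: (415/4481) = +1·(4481/415) since 415 mod 4 = 3, 4481 mod 4 = 1; sign now -1
(4481/415) = (331/415)   [reduce mod 415]
reciprocity: (331/415) = -1·(415/331) since 331 mod 4 = 3, 415 mod 4 = 3; sign now +1
(415/331) = (84/331)   [reduce mod 331]
84 = 2^2·21; (2/331) = -1 since 331 mod 8 = 3, so (84/331) = (-1)^2·(21/331); sign now +1
reciprocity: (21/331) = +1·(331/21) since 21 mod 4 = 1, 331 mod 4 = 3; sign now +1
(331/21) = (16/21)   [reduce mod 21]
16 = 2^4·1; (2/21) = -1 since 21 mod 8 = 5, so (16/21) = (-1)^4·(1/21); sign now +1
(1/21) = 1; final value = sign = +1

1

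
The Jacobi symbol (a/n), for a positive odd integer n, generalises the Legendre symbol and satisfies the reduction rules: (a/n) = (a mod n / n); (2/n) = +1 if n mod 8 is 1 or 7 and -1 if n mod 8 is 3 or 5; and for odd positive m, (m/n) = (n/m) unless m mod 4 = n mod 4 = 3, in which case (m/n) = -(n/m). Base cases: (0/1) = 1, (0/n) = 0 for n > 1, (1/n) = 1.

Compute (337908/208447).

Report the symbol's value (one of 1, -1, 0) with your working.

(337908/208447) = (129461/208447)   [reduce mod 208447]
reciprocity: (129461/208447) = +1·(208447/129461) since 129461 mod 4 = 1, 208447 mod 4 = 3; sign now +1
(208447/129461) = (78986/129461)   [reduce mod 129461]
78986 = 2^1·39493; (2/129461) = -1 since 129461 mod 8 = 5, so (78986/129461) = (-1)^1·(39493/129461); sign now -1
reciprocity: (39493/129461) = +1·(129461/39493) since 39493 mod 4 = 1, 129461 mod 4 = 1; sign now -1
(129461/39493) = (10982/39493)   [reduce mod 39493]
10982 = 2^1·5491; (2/39493) = -1 since 39493 mod 8 = 5, so (10982/39493) = (-1)^1·(5491/39493); sign now +1
reciprocity: (5491/39493) = +1·(39493/5491) since 5491 mod 4 = 3, 39493 mod 4 = 1; sign now +1
(39493/5491) = (1056/5491)   [reduce mod 5491]
1056 = 2^5·33; (2/5491) = -1 since 5491 mod 8 = 3, so (1056/5491) = (-1)^5·(33/5491); sign now -1
reciprocity: (33/5491) = +1·(5491/33) since 33 mod 4 = 1, 5491 mod 4 = 3; sign now -1
(5491/33) = (13/33)   [reduce mod 33]
reciprocity: (13/33) = +1·(33/13) since 13 mod 4 = 1, 33 mod 4 = 1; sign now -1
(33/13) = (7/13)   [reduce mod 13]
reciprocity: (7/13) = +1·(13/7) since 7 mod 4 = 3, 13 mod 4 = 1; sign now -1
(13/7) = (6/7)   [reduce mod 7]
6 = 2^1·3; (2/7) = +1 since 7 mod 8 = 7, so (6/7) = (+1)^1·(3/7); sign now -1
reciprocity: (3/7) = -1·(7/3) since 3 mod 4 = 3, 7 mod 4 = 3; sign now +1
(7/3) = (1/3)   [reduce mod 3]
(1/3) = 1; final value = sign = +1

1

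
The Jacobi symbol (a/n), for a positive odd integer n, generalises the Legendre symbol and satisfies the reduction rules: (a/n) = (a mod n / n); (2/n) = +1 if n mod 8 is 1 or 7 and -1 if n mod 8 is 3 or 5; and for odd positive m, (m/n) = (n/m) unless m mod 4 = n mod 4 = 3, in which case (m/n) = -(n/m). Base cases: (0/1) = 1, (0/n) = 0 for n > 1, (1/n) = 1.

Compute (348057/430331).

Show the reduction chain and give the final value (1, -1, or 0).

flip (348057/430331) -> (430331/348057): both odd, 348057 mod 4 = 1, 430331 mod 4 = 3, so the flip contributes +1; sign now +1
(430331/348057): 430331 mod 348057 = 82274, so (430331/348057) = (82274/348057)
factor out 2^1: 82274 = 2^1·41137; with 348057 mod 8 = 1, (2/348057) = +1; sign now +1; continue with (41137/348057)
flip (41137/348057) -> (348057/41137): both odd, 41137 mod 4 = 1, 348057 mod 4 = 1, so the flip contributes +1; sign now +1
(348057/41137): 348057 mod 41137 = 18961, so (348057/41137) = (18961/41137)
flip (18961/41137) -> (41137/18961): both odd, 18961 mod 4 = 1, 41137 mod 4 = 1, so the flip contributes +1; sign now +1
(41137/18961): 41137 mod 18961 = 3215, so (41137/18961) = (3215/18961)
flip (3215/18961) -> (18961/3215): both odd, 3215 mod 4 = 3, 18961 mod 4 = 1, so the flip contributes +1; sign now +1
(18961/3215): 18961 mod 3215 = 2886, so (18961/3215) = (2886/3215)
factor out 2^1: 2886 = 2^1·1443; with 3215 mod 8 = 7, (2/3215) = +1; sign now +1; continue with (1443/3215)
flip (1443/3215) -> (3215/1443): both odd, 1443 mod 4 = 3, 3215 mod 4 = 3, so the flip contributes -1; sign now -1
(3215/1443): 3215 mod 1443 = 329, so (3215/1443) = (329/1443)
flip (329/1443) -> (1443/329): both odd, 329 mod 4 = 1, 1443 mod 4 = 3, so the flip contributes +1; sign now -1
(1443/329): 1443 mod 329 = 127, so (1443/329) = (127/329)
flip (127/329) -> (329/127): both odd, 127 mod 4 = 3, 329 mod 4 = 1, so the flip contributes +1; sign now -1
(329/127): 329 mod 127 = 75, so (329/127) = (75/127)
flip (75/127) -> (127/75): both odd, 75 mod 4 = 3, 127 mod 4 = 3, so the flip contributes -1; sign now +1
(127/75): 127 mod 75 = 52, so (127/75) = (52/75)
factor out 2^2: 52 = 2^2·13; with 75 mod 8 = 3, (2/75) = -1; sign now +1; continue with (13/75)
flip (13/75) -> (75/13): both odd, 13 mod 4 = 1, 75 mod 4 = 3, so the flip contributes +1; sign now +1
(75/13): 75 mod 13 = 10, so (75/13) = (10/13)
factor out 2^1: 10 = 2^1·5; with 13 mod 8 = 5, (2/13) = -1; sign now -1; continue with (5/13)
flip (5/13) -> (13/5): both odd, 5 mod 4 = 1, 13 mod 4 = 1, so the flip contributes +1; sign now -1
(13/5): 13 mod 5 = 3, so (13/5) = (3/5)
flip (3/5) -> (5/3): both odd, 3 mod 4 = 3, 5 mod 4 = 1, so the flip contributes +1; sign now -1
(5/3): 5 mod 3 = 2, so (5/3) = (2/3)
factor out 2^1: 2 = 2^1·1; with 3 mod 8 = 3, (2/3) = -1; sign now +1; continue with (1/3)
reached (1/3) = 1, so the symbol is +1

1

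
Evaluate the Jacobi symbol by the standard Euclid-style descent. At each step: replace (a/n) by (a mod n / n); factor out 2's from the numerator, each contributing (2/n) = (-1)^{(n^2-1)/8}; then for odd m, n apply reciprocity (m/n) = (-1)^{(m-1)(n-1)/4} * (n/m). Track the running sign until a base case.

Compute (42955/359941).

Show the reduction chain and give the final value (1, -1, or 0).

-1

flip (42955/359941) -> (359941/42955): both odd, 42955 mod 4 = 3, 359941 mod 4 = 1, so the flip contributes +1; sign now +1
(359941/42955): 359941 mod 42955 = 16301, so (359941/42955) = (16301/42955)
flip (16301/42955) -> (42955/16301): both odd, 16301 mod 4 = 1, 42955 mod 4 = 3, so the flip contributes +1; sign now +1
(42955/16301): 42955 mod 16301 = 10353, so (42955/16301) = (10353/16301)
flip (10353/16301) -> (16301/10353): both odd, 10353 mod 4 = 1, 16301 mod 4 = 1, so the flip contributes +1; sign now +1
(16301/10353): 16301 mod 10353 = 5948, so (16301/10353) = (5948/10353)
factor out 2^2: 5948 = 2^2·1487; with 10353 mod 8 = 1, (2/10353) = +1; sign now +1; continue with (1487/10353)
flip (1487/10353) -> (10353/1487): both odd, 1487 mod 4 = 3, 10353 mod 4 = 1, so the flip contributes +1; sign now +1
(10353/1487): 10353 mod 1487 = 1431, so (10353/1487) = (1431/1487)
flip (1431/1487) -> (1487/1431): both odd, 1431 mod 4 = 3, 1487 mod 4 = 3, so the flip contributes -1; sign now -1
(1487/1431): 1487 mod 1431 = 56, so (1487/1431) = (56/1431)
factor out 2^3: 56 = 2^3·7; with 1431 mod 8 = 7, (2/1431) = +1; sign now -1; continue with (7/1431)
flip (7/1431) -> (1431/7): both odd, 7 mod 4 = 3, 1431 mod 4 = 3, so the flip contributes -1; sign now +1
(1431/7): 1431 mod 7 = 3, so (1431/7) = (3/7)
flip (3/7) -> (7/3): both odd, 3 mod 4 = 3, 7 mod 4 = 3, so the flip contributes -1; sign now -1
(7/3): 7 mod 3 = 1, so (7/3) = (1/3)
reached (1/3) = 1, so the symbol is -1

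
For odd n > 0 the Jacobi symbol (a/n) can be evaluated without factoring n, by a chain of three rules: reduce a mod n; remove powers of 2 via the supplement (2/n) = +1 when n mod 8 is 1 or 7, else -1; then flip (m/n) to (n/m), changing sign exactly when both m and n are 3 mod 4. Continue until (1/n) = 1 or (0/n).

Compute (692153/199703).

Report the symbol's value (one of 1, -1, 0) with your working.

0

(692153/199703) = (93044/199703)   [reduce mod 199703]
93044 = 2^2·23261; (2/199703) = +1 since 199703 mod 8 = 7, so (93044/199703) = (+1)^2·(23261/199703); sign now +1
reciprocity: (23261/199703) = +1·(199703/23261) since 23261 mod 4 = 1, 199703 mod 4 = 3; sign now +1
(199703/23261) = (13615/23261)   [reduce mod 23261]
reciprocity: (13615/23261) = +1·(23261/13615) since 13615 mod 4 = 3, 23261 mod 4 = 1; sign now +1
(23261/13615) = (9646/13615)   [reduce mod 13615]
9646 = 2^1·4823; (2/13615) = +1 since 13615 mod 8 = 7, so (9646/13615) = (+1)^1·(4823/13615); sign now +1
reciprocity: (4823/13615) = -1·(13615/4823) since 4823 mod 4 = 3, 13615 mod 4 = 3; sign now -1
(13615/4823) = (3969/4823)   [reduce mod 4823]
reciprocity: (3969/4823) = +1·(4823/3969) since 3969 mod 4 = 1, 4823 mod 4 = 3; sign now -1
(4823/3969) = (854/3969)   [reduce mod 3969]
854 = 2^1·427; (2/3969) = +1 since 3969 mod 8 = 1, so (854/3969) = (+1)^1·(427/3969); sign now -1
reciprocity: (427/3969) = +1·(3969/427) since 427 mod 4 = 3, 3969 mod 4 = 1; sign now -1
(3969/427) = (126/427)   [reduce mod 427]
126 = 2^1·63; (2/427) = -1 since 427 mod 8 = 3, so (126/427) = (-1)^1·(63/427); sign now +1
reciprocity: (63/427) = -1·(427/63) since 63 mod 4 = 3, 427 mod 4 = 3; sign now -1
(427/63) = (49/63)   [reduce mod 63]
reciprocity: (49/63) = +1·(63/49) since 49 mod 4 = 1, 63 mod 4 = 3; sign now -1
(63/49) = (14/49)   [reduce mod 49]
14 = 2^1·7; (2/49) = +1 since 49 mod 8 = 1, so (14/49) = (+1)^1·(7/49); sign now -1
reciprocity: (7/49) = +1·(49/7) since 7 mod 4 = 3, 49 mod 4 = 1; sign now -1
(49/7) = (0/7)   [reduce mod 7]
(0/7) = 0   [gcd(a, n) > 1]; final value = 0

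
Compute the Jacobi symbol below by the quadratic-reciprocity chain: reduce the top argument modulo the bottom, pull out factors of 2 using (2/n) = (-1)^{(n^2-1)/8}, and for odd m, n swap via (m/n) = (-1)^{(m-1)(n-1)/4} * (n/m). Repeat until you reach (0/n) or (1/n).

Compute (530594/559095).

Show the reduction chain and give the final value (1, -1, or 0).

530594 = 2^1·265297; (2/559095) = +1 since 559095 mod 8 = 7, so (530594/559095) = (+1)^1·(265297/559095); sign now +1
reciprocity: (265297/559095) = +1·(559095/265297) since 265297 mod 4 = 1, 559095 mod 4 = 3; sign now +1
(559095/265297) = (28501/265297)   [reduce mod 265297]
reciprocity: (28501/265297) = +1·(265297/28501) since 28501 mod 4 = 1, 265297 mod 4 = 1; sign now +1
(265297/28501) = (8788/28501)   [reduce mod 28501]
8788 = 2^2·2197; (2/28501) = -1 since 28501 mod 8 = 5, so (8788/28501) = (-1)^2·(2197/28501); sign now +1
reciprocity: (2197/28501) = +1·(28501/2197) since 2197 mod 4 = 1, 28501 mod 4 = 1; sign now +1
(28501/2197) = (2137/2197)   [reduce mod 2197]
reciprocity: (2137/2197) = +1·(2197/2137) since 2137 mod 4 = 1, 2197 mod 4 = 1; sign now +1
(2197/2137) = (60/2137)   [reduce mod 2137]
60 = 2^2·15; (2/2137) = +1 since 2137 mod 8 = 1, so (60/2137) = (+1)^2·(15/2137); sign now +1
reciprocity: (15/2137) = +1·(2137/15) since 15 mod 4 = 3, 2137 mod 4 = 1; sign now +1
(2137/15) = (7/15)   [reduce mod 15]
reciprocity: (7/15) = -1·(15/7) since 7 mod 4 = 3, 15 mod 4 = 3; sign now -1
(15/7) = (1/7)   [reduce mod 7]
(1/7) = 1; final value = sign = -1

-1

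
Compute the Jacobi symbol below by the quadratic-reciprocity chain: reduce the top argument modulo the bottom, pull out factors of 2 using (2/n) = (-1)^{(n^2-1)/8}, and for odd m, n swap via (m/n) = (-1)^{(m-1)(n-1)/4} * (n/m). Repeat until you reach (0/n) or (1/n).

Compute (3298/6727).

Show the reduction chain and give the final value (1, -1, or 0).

factor out 2^1: 3298 = 2^1·1649; with 6727 mod 8 = 7, (2/6727) = +1; sign now +1; continue with (1649/6727)
flip (1649/6727) -> (6727/1649): both odd, 1649 mod 4 = 1, 6727 mod 4 = 3, so the flip contributes +1; sign now +1
(6727/1649): 6727 mod 1649 = 131, so (6727/1649) = (131/1649)
flip (131/1649) -> (1649/131): both odd, 131 mod 4 = 3, 1649 mod 4 = 1, so the flip contributes +1; sign now +1
(1649/131): 1649 mod 131 = 77, so (1649/131) = (77/131)
flip (77/131) -> (131/77): both odd, 77 mod 4 = 1, 131 mod 4 = 3, so the flip contributes +1; sign now +1
(131/77): 131 mod 77 = 54, so (131/77) = (54/77)
factor out 2^1: 54 = 2^1·27; with 77 mod 8 = 5, (2/77) = -1; sign now -1; continue with (27/77)
flip (27/77) -> (77/27): both odd, 27 mod 4 = 3, 77 mod 4 = 1, so the flip contributes +1; sign now -1
(77/27): 77 mod 27 = 23, so (77/27) = (23/27)
flip (23/27) -> (27/23): both odd, 23 mod 4 = 3, 27 mod 4 = 3, so the flip contributes -1; sign now +1
(27/23): 27 mod 23 = 4, so (27/23) = (4/23)
factor out 2^2: 4 = 2^2·1; with 23 mod 8 = 7, (2/23) = +1; sign now +1; continue with (1/23)
reached (1/23) = 1, so the symbol is +1

1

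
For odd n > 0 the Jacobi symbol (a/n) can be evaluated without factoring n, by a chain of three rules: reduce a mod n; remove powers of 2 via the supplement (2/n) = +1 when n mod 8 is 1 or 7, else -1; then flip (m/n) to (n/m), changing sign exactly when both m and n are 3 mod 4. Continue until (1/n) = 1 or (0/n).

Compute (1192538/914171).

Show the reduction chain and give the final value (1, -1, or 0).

(1192538/914171) = (278367/914171)   [reduce mod 914171]
reciprocity: (278367/914171) = -1·(914171/278367) since 278367 mod 4 = 3, 914171 mod 4 = 3; sign now -1
(914171/278367) = (79070/278367)   [reduce mod 278367]
79070 = 2^1·39535; (2/278367) = +1 since 278367 mod 8 = 7, so (79070/278367) = (+1)^1·(39535/278367); sign now -1
reciprocity: (39535/278367) = -1·(278367/39535) since 39535 mod 4 = 3, 278367 mod 4 = 3; sign now +1
(278367/39535) = (1622/39535)   [reduce mod 39535]
1622 = 2^1·811; (2/39535) = +1 since 39535 mod 8 = 7, so (1622/39535) = (+1)^1·(811/39535); sign now +1
reciprocity: (811/39535) = -1·(39535/811) since 811 mod 4 = 3, 39535 mod 4 = 3; sign now -1
(39535/811) = (607/811)   [reduce mod 811]
reciprocity: (607/811) = -1·(811/607) since 607 mod 4 = 3, 811 mod 4 = 3; sign now +1
(811/607) = (204/607)   [reduce mod 607]
204 = 2^2·51; (2/607) = +1 since 607 mod 8 = 7, so (204/607) = (+1)^2·(51/607); sign now +1
reciprocity: (51/607) = -1·(607/51) since 51 mod 4 = 3, 607 mod 4 = 3; sign now -1
(607/51) = (46/51)   [reduce mod 51]
46 = 2^1·23; (2/51) = -1 since 51 mod 8 = 3, so (46/51) = (-1)^1·(23/51); sign now +1
reciprocity: (23/51) = -1·(51/23) since 23 mod 4 = 3, 51 mod 4 = 3; sign now -1
(51/23) = (5/23)   [reduce mod 23]
reciprocity: (5/23) = +1·(23/5) since 5 mod 4 = 1, 23 mod 4 = 3; sign now -1
(23/5) = (3/5)   [reduce mod 5]
reciprocity: (3/5) = +1·(5/3) since 3 mod 4 = 3, 5 mod 4 = 1; sign now -1
(5/3) = (2/3)   [reduce mod 3]
2 = 2^1·1; (2/3) = -1 since 3 mod 8 = 3, so (2/3) = (-1)^1·(1/3); sign now +1
(1/3) = 1; final value = sign = +1

1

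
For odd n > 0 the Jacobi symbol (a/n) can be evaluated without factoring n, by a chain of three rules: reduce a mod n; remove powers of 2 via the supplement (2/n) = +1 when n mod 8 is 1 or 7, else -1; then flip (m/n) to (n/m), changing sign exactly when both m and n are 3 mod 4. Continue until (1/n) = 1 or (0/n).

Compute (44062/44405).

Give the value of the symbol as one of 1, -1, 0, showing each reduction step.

factor out 2^1: 44062 = 2^1·22031; with 44405 mod 8 = 5, (2/44405) = -1; sign now -1; continue with (22031/44405)
flip (22031/44405) -> (44405/22031): both odd, 22031 mod 4 = 3, 44405 mod 4 = 1, so the flip contributes +1; sign now -1
(44405/22031): 44405 mod 22031 = 343, so (44405/22031) = (343/22031)
flip (343/22031) -> (22031/343): both odd, 343 mod 4 = 3, 22031 mod 4 = 3, so the flip contributes -1; sign now +1
(22031/343): 22031 mod 343 = 79, so (22031/343) = (79/343)
flip (79/343) -> (343/79): both odd, 79 mod 4 = 3, 343 mod 4 = 3, so the flip contributes -1; sign now -1
(343/79): 343 mod 79 = 27, so (343/79) = (27/79)
flip (27/79) -> (79/27): both odd, 27 mod 4 = 3, 79 mod 4 = 3, so the flip contributes -1; sign now +1
(79/27): 79 mod 27 = 25, so (79/27) = (25/27)
flip (25/27) -> (27/25): both odd, 25 mod 4 = 1, 27 mod 4 = 3, so the flip contributes +1; sign now +1
(27/25): 27 mod 25 = 2, so (27/25) = (2/25)
factor out 2^1: 2 = 2^1·1; with 25 mod 8 = 1, (2/25) = +1; sign now +1; continue with (1/25)
reached (1/25) = 1, so the symbol is +1

1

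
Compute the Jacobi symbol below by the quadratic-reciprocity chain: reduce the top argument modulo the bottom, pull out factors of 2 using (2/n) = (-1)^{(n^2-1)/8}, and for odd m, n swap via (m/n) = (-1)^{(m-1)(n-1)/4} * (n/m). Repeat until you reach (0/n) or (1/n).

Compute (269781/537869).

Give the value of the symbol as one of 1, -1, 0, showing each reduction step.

1

flip (269781/537869) -> (537869/269781): both odd, 269781 mod 4 = 1, 537869 mod 4 = 1, so the flip contributes +1; sign now +1
(537869/269781): 537869 mod 269781 = 268088, so (537869/269781) = (268088/269781)
factor out 2^3: 268088 = 2^3·33511; with 269781 mod 8 = 5, (2/269781) = -1; sign now -1; continue with (33511/269781)
flip (33511/269781) -> (269781/33511): both odd, 33511 mod 4 = 3, 269781 mod 4 = 1, so the flip contributes +1; sign now -1
(269781/33511): 269781 mod 33511 = 1693, so (269781/33511) = (1693/33511)
flip (1693/33511) -> (33511/1693): both odd, 1693 mod 4 = 1, 33511 mod 4 = 3, so the flip contributes +1; sign now -1
(33511/1693): 33511 mod 1693 = 1344, so (33511/1693) = (1344/1693)
factor out 2^6: 1344 = 2^6·21; with 1693 mod 8 = 5, (2/1693) = -1; sign now -1; continue with (21/1693)
flip (21/1693) -> (1693/21): both odd, 21 mod 4 = 1, 1693 mod 4 = 1, so the flip contributes +1; sign now -1
(1693/21): 1693 mod 21 = 13, so (1693/21) = (13/21)
flip (13/21) -> (21/13): both odd, 13 mod 4 = 1, 21 mod 4 = 1, so the flip contributes +1; sign now -1
(21/13): 21 mod 13 = 8, so (21/13) = (8/13)
factor out 2^3: 8 = 2^3·1; with 13 mod 8 = 5, (2/13) = -1; sign now +1; continue with (1/13)
reached (1/13) = 1, so the symbol is +1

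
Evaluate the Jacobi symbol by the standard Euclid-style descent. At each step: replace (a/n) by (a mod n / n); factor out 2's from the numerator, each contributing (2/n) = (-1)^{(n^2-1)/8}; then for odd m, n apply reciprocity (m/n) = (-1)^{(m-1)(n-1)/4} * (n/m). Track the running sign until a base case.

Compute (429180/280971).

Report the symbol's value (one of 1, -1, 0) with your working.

0

(429180/280971) = (148209/280971)   [reduce mod 280971]
reciprocity: (148209/280971) = +1·(280971/148209) since 148209 mod 4 = 1, 280971 mod 4 = 3; sign now +1
(280971/148209) = (132762/148209)   [reduce mod 148209]
132762 = 2^1·66381; (2/148209) = +1 since 148209 mod 8 = 1, so (132762/148209) = (+1)^1·(66381/148209); sign now +1
reciprocity: (66381/148209) = +1·(148209/66381) since 66381 mod 4 = 1, 148209 mod 4 = 1; sign now +1
(148209/66381) = (15447/66381)   [reduce mod 66381]
reciprocity: (15447/66381) = +1·(66381/15447) since 15447 mod 4 = 3, 66381 mod 4 = 1; sign now +1
(66381/15447) = (4593/15447)   [reduce mod 15447]
reciprocity: (4593/15447) = +1·(15447/4593) since 4593 mod 4 = 1, 15447 mod 4 = 3; sign now +1
(15447/4593) = (1668/4593)   [reduce mod 4593]
1668 = 2^2·417; (2/4593) = +1 since 4593 mod 8 = 1, so (1668/4593) = (+1)^2·(417/4593); sign now +1
reciprocity: (417/4593) = +1·(4593/417) since 417 mod 4 = 1, 4593 mod 4 = 1; sign now +1
(4593/417) = (6/417)   [reduce mod 417]
6 = 2^1·3; (2/417) = +1 since 417 mod 8 = 1, so (6/417) = (+1)^1·(3/417); sign now +1
reciprocity: (3/417) = +1·(417/3) since 3 mod 4 = 3, 417 mod 4 = 1; sign now +1
(417/3) = (0/3)   [reduce mod 3]
(0/3) = 0   [gcd(a, n) > 1]; final value = 0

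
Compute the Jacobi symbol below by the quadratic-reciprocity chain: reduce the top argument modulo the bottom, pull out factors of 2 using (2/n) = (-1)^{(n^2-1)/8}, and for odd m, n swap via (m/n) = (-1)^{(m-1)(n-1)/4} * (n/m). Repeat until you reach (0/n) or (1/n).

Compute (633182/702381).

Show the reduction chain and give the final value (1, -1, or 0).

-1

633182 = 2^1·316591; (2/702381) = -1 since 702381 mod 8 = 5, so (633182/702381) = (-1)^1·(316591/702381); sign now -1
reciprocity: (316591/702381) = +1·(702381/316591) since 316591 mod 4 = 3, 702381 mod 4 = 1; sign now -1
(702381/316591) = (69199/316591)   [reduce mod 316591]
reciprocity: (69199/316591) = -1·(316591/69199) since 69199 mod 4 = 3, 316591 mod 4 = 3; sign now +1
(316591/69199) = (39795/69199)   [reduce mod 69199]
reciprocity: (39795/69199) = -1·(69199/39795) since 39795 mod 4 = 3, 69199 mod 4 = 3; sign now -1
(69199/39795) = (29404/39795)   [reduce mod 39795]
29404 = 2^2·7351; (2/39795) = -1 since 39795 mod 8 = 3, so (29404/39795) = (-1)^2·(7351/39795); sign now -1
reciprocity: (7351/39795) = -1·(39795/7351) since 7351 mod 4 = 3, 39795 mod 4 = 3; sign now +1
(39795/7351) = (3040/7351)   [reduce mod 7351]
3040 = 2^5·95; (2/7351) = +1 since 7351 mod 8 = 7, so (3040/7351) = (+1)^5·(95/7351); sign now +1
reciprocity: (95/7351) = -1·(7351/95) since 95 mod 4 = 3, 7351 mod 4 = 3; sign now -1
(7351/95) = (36/95)   [reduce mod 95]
36 = 2^2·9; (2/95) = +1 since 95 mod 8 = 7, so (36/95) = (+1)^2·(9/95); sign now -1
reciprocity: (9/95) = +1·(95/9) since 9 mod 4 = 1, 95 mod 4 = 3; sign now -1
(95/9) = (5/9)   [reduce mod 9]
reciprocity: (5/9) = +1·(9/5) since 5 mod 4 = 1, 9 mod 4 = 1; sign now -1
(9/5) = (4/5)   [reduce mod 5]
4 = 2^2·1; (2/5) = -1 since 5 mod 8 = 5, so (4/5) = (-1)^2·(1/5); sign now -1
(1/5) = 1; final value = sign = -1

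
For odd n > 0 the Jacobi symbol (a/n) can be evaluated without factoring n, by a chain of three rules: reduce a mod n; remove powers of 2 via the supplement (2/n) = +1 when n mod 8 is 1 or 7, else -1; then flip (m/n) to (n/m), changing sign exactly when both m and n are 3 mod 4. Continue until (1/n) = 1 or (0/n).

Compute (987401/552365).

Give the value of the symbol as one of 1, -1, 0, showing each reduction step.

(987401/552365): 987401 mod 552365 = 435036, so (987401/552365) = (435036/552365)
factor out 2^2: 435036 = 2^2·108759; with 552365 mod 8 = 5, (2/552365) = -1; sign now +1; continue with (108759/552365)
flip (108759/552365) -> (552365/108759): both odd, 108759 mod 4 = 3, 552365 mod 4 = 1, so the flip contributes +1; sign now +1
(552365/108759): 552365 mod 108759 = 8570, so (552365/108759) = (8570/108759)
factor out 2^1: 8570 = 2^1·4285; with 108759 mod 8 = 7, (2/108759) = +1; sign now +1; continue with (4285/108759)
flip (4285/108759) -> (108759/4285): both odd, 4285 mod 4 = 1, 108759 mod 4 = 3, so the flip contributes +1; sign now +1
(108759/4285): 108759 mod 4285 = 1634, so (108759/4285) = (1634/4285)
factor out 2^1: 1634 = 2^1·817; with 4285 mod 8 = 5, (2/4285) = -1; sign now -1; continue with (817/4285)
flip (817/4285) -> (4285/817): both odd, 817 mod 4 = 1, 4285 mod 4 = 1, so the flip contributes +1; sign now -1
(4285/817): 4285 mod 817 = 200, so (4285/817) = (200/817)
factor out 2^3: 200 = 2^3·25; with 817 mod 8 = 1, (2/817) = +1; sign now -1; continue with (25/817)
flip (25/817) -> (817/25): both odd, 25 mod 4 = 1, 817 mod 4 = 1, so the flip contributes +1; sign now -1
(817/25): 817 mod 25 = 17, so (817/25) = (17/25)
flip (17/25) -> (25/17): both odd, 17 mod 4 = 1, 25 mod 4 = 1, so the flip contributes +1; sign now -1
(25/17): 25 mod 17 = 8, so (25/17) = (8/17)
factor out 2^3: 8 = 2^3·1; with 17 mod 8 = 1, (2/17) = +1; sign now -1; continue with (1/17)
reached (1/17) = 1, so the symbol is -1

-1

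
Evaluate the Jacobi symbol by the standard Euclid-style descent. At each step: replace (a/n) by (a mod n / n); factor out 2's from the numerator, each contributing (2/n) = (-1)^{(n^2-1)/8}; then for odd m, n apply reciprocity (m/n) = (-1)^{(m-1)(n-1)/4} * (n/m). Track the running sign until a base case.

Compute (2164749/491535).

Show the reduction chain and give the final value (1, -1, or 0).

0

(2164749/491535): 2164749 mod 491535 = 198609, so (2164749/491535) = (198609/491535)
flip (198609/491535) -> (491535/198609): both odd, 198609 mod 4 = 1, 491535 mod 4 = 3, so the flip contributes +1; sign now +1
(491535/198609): 491535 mod 198609 = 94317, so (491535/198609) = (94317/198609)
flip (94317/198609) -> (198609/94317): both odd, 94317 mod 4 = 1, 198609 mod 4 = 1, so the flip contributes +1; sign now +1
(198609/94317): 198609 mod 94317 = 9975, so (198609/94317) = (9975/94317)
flip (9975/94317) -> (94317/9975): both odd, 9975 mod 4 = 3, 94317 mod 4 = 1, so the flip contributes +1; sign now +1
(94317/9975): 94317 mod 9975 = 4542, so (94317/9975) = (4542/9975)
factor out 2^1: 4542 = 2^1·2271; with 9975 mod 8 = 7, (2/9975) = +1; sign now +1; continue with (2271/9975)
flip (2271/9975) -> (9975/2271): both odd, 2271 mod 4 = 3, 9975 mod 4 = 3, so the flip contributes -1; sign now -1
(9975/2271): 9975 mod 2271 = 891, so (9975/2271) = (891/2271)
flip (891/2271) -> (2271/891): both odd, 891 mod 4 = 3, 2271 mod 4 = 3, so the flip contributes -1; sign now +1
(2271/891): 2271 mod 891 = 489, so (2271/891) = (489/891)
flip (489/891) -> (891/489): both odd, 489 mod 4 = 1, 891 mod 4 = 3, so the flip contributes +1; sign now +1
(891/489): 891 mod 489 = 402, so (891/489) = (402/489)
factor out 2^1: 402 = 2^1·201; with 489 mod 8 = 1, (2/489) = +1; sign now +1; continue with (201/489)
flip (201/489) -> (489/201): both odd, 201 mod 4 = 1, 489 mod 4 = 1, so the flip contributes +1; sign now +1
(489/201): 489 mod 201 = 87, so (489/201) = (87/201)
flip (87/201) -> (201/87): both odd, 87 mod 4 = 3, 201 mod 4 = 1, so the flip contributes +1; sign now +1
(201/87): 201 mod 87 = 27, so (201/87) = (27/87)
flip (27/87) -> (87/27): both odd, 27 mod 4 = 3, 87 mod 4 = 3, so the flip contributes -1; sign now -1
(87/27): 87 mod 27 = 6, so (87/27) = (6/27)
factor out 2^1: 6 = 2^1·3; with 27 mod 8 = 3, (2/27) = -1; sign now +1; continue with (3/27)
flip (3/27) -> (27/3): both odd, 3 mod 4 = 3, 27 mod 4 = 3, so the flip contributes -1; sign now -1
(27/3): 27 mod 3 = 0, so (27/3) = (0/3)
reached (0/3); gcd(a, n) > 1, so (0/3) = 0 and the symbol is 0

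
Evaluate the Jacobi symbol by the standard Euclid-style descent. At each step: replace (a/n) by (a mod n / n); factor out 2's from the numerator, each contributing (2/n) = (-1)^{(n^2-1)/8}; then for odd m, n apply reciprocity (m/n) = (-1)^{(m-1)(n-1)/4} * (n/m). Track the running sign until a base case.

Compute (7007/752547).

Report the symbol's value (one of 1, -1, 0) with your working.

reciprocity: (7007/752547) = -1·(752547/7007) since 7007 mod 4 = 3, 752547 mod 4 = 3; sign now -1
(752547/7007) = (2798/7007)   [reduce mod 7007]
2798 = 2^1·1399; (2/7007) = +1 since 7007 mod 8 = 7, so (2798/7007) = (+1)^1·(1399/7007); sign now -1
reciprocity: (1399/7007) = -1·(7007/1399) since 1399 mod 4 = 3, 7007 mod 4 = 3; sign now +1
(7007/1399) = (12/1399)   [reduce mod 1399]
12 = 2^2·3; (2/1399) = +1 since 1399 mod 8 = 7, so (12/1399) = (+1)^2·(3/1399); sign now +1
reciprocity: (3/1399) = -1·(1399/3) since 3 mod 4 = 3, 1399 mod 4 = 3; sign now -1
(1399/3) = (1/3)   [reduce mod 3]
(1/3) = 1; final value = sign = -1

-1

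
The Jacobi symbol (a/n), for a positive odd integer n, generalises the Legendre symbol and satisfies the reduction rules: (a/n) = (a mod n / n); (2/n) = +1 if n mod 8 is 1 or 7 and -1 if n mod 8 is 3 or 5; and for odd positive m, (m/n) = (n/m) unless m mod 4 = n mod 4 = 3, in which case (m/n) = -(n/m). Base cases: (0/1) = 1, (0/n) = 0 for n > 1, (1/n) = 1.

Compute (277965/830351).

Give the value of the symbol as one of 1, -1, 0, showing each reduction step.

flip (277965/830351) -> (830351/277965): both odd, 277965 mod 4 = 1, 830351 mod 4 = 3, so the flip contributes +1; sign now +1
(830351/277965): 830351 mod 277965 = 274421, so (830351/277965) = (274421/277965)
flip (274421/277965) -> (277965/274421): both odd, 274421 mod 4 = 1, 277965 mod 4 = 1, so the flip contributes +1; sign now +1
(277965/274421): 277965 mod 274421 = 3544, so (277965/274421) = (3544/274421)
factor out 2^3: 3544 = 2^3·443; with 274421 mod 8 = 5, (2/274421) = -1; sign now -1; continue with (443/274421)
flip (443/274421) -> (274421/443): both odd, 443 mod 4 = 3, 274421 mod 4 = 1, so the flip contributes +1; sign now -1
(274421/443): 274421 mod 443 = 204, so (274421/443) = (204/443)
factor out 2^2: 204 = 2^2·51; with 443 mod 8 = 3, (2/443) = -1; sign now -1; continue with (51/443)
flip (51/443) -> (443/51): both odd, 51 mod 4 = 3, 443 mod 4 = 3, so the flip contributes -1; sign now +1
(443/51): 443 mod 51 = 35, so (443/51) = (35/51)
flip (35/51) -> (51/35): both odd, 35 mod 4 = 3, 51 mod 4 = 3, so the flip contributes -1; sign now -1
(51/35): 51 mod 35 = 16, so (51/35) = (16/35)
factor out 2^4: 16 = 2^4·1; with 35 mod 8 = 3, (2/35) = -1; sign now -1; continue with (1/35)
reached (1/35) = 1, so the symbol is -1

-1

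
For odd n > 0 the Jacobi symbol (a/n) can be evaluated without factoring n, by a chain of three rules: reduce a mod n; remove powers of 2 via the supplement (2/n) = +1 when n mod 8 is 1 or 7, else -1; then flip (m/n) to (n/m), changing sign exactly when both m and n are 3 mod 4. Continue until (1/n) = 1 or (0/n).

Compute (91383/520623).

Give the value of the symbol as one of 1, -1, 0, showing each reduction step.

flip (91383/520623) -> (520623/91383): both odd, 91383 mod 4 = 3, 520623 mod 4 = 3, so the flip contributes -1; sign now -1
(520623/91383): 520623 mod 91383 = 63708, so (520623/91383) = (63708/91383)
factor out 2^2: 63708 = 2^2·15927; with 91383 mod 8 = 7, (2/91383) = +1; sign now -1; continue with (15927/91383)
flip (15927/91383) -> (91383/15927): both odd, 15927 mod 4 = 3, 91383 mod 4 = 3, so the flip contributes -1; sign now +1
(91383/15927): 91383 mod 15927 = 11748, so (91383/15927) = (11748/15927)
factor out 2^2: 11748 = 2^2·2937; with 15927 mod 8 = 7, (2/15927) = +1; sign now +1; continue with (2937/15927)
flip (2937/15927) -> (15927/2937): both odd, 2937 mod 4 = 1, 15927 mod 4 = 3, so the flip contributes +1; sign now +1
(15927/2937): 15927 mod 2937 = 1242, so (15927/2937) = (1242/2937)
factor out 2^1: 1242 = 2^1·621; with 2937 mod 8 = 1, (2/2937) = +1; sign now +1; continue with (621/2937)
flip (621/2937) -> (2937/621): both odd, 621 mod 4 = 1, 2937 mod 4 = 1, so the flip contributes +1; sign now +1
(2937/621): 2937 mod 621 = 453, so (2937/621) = (453/621)
flip (453/621) -> (621/453): both odd, 453 mod 4 = 1, 621 mod 4 = 1, so the flip contributes +1; sign now +1
(621/453): 621 mod 453 = 168, so (621/453) = (168/453)
factor out 2^3: 168 = 2^3·21; with 453 mod 8 = 5, (2/453) = -1; sign now -1; continue with (21/453)
flip (21/453) -> (453/21): both odd, 21 mod 4 = 1, 453 mod 4 = 1, so the flip contributes +1; sign now -1
(453/21): 453 mod 21 = 12, so (453/21) = (12/21)
factor out 2^2: 12 = 2^2·3; with 21 mod 8 = 5, (2/21) = -1; sign now -1; continue with (3/21)
flip (3/21) -> (21/3): both odd, 3 mod 4 = 3, 21 mod 4 = 1, so the flip contributes +1; sign now -1
(21/3): 21 mod 3 = 0, so (21/3) = (0/3)
reached (0/3); gcd(a, n) > 1, so (0/3) = 0 and the symbol is 0

0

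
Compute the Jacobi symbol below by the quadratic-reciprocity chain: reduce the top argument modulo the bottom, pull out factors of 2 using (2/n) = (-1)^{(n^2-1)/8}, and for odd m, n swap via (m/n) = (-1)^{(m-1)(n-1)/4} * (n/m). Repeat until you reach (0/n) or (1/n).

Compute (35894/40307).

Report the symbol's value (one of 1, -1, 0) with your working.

1

35894 = 2^1·17947; (2/40307) = -1 since 40307 mod 8 = 3, so (35894/40307) = (-1)^1·(17947/40307); sign now -1
reciprocity: (17947/40307) = -1·(40307/17947) since 17947 mod 4 = 3, 40307 mod 4 = 3; sign now +1
(40307/17947) = (4413/17947)   [reduce mod 17947]
reciprocity: (4413/17947) = +1·(17947/4413) since 4413 mod 4 = 1, 17947 mod 4 = 3; sign now +1
(17947/4413) = (295/4413)   [reduce mod 4413]
reciprocity: (295/4413) = +1·(4413/295) since 295 mod 4 = 3, 4413 mod 4 = 1; sign now +1
(4413/295) = (283/295)   [reduce mod 295]
reciprocity: (283/295) = -1·(295/283) since 283 mod 4 = 3, 295 mod 4 = 3; sign now -1
(295/283) = (12/283)   [reduce mod 283]
12 = 2^2·3; (2/283) = -1 since 283 mod 8 = 3, so (12/283) = (-1)^2·(3/283); sign now -1
reciprocity: (3/283) = -1·(283/3) since 3 mod 4 = 3, 283 mod 4 = 3; sign now +1
(283/3) = (1/3)   [reduce mod 3]
(1/3) = 1; final value = sign = +1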